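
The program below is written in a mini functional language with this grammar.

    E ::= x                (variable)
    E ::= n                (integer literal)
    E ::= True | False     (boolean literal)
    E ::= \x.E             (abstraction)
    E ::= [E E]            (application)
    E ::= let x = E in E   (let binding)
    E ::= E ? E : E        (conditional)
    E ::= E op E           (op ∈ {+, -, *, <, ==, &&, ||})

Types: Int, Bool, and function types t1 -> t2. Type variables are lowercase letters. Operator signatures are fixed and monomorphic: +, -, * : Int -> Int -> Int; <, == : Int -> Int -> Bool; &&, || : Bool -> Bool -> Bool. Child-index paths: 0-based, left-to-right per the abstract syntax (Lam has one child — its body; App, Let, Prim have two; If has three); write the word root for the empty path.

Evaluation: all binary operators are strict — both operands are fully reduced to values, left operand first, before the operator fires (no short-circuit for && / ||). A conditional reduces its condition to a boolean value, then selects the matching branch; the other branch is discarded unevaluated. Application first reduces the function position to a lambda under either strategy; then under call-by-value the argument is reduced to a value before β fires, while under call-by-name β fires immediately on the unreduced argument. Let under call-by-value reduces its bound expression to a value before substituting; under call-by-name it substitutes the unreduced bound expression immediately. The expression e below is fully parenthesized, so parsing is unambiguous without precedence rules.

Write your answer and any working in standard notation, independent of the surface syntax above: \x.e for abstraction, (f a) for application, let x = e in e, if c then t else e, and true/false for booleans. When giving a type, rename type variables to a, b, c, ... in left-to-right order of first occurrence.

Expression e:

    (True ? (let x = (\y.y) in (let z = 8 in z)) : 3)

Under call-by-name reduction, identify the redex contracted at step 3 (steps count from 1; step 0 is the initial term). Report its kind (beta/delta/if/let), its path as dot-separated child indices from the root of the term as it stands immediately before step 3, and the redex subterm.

Trace:
step 0: (if true then (let x = (\y.y) in (let z = 8 in z)) else 3)
step 1: [if@root] (let x = (\y.y) in (let z = 8 in z))
step 2: [let@root] (let z = 8 in z)
step 3: [let@root] 8

Answer: let at root : (let z = 8 in z)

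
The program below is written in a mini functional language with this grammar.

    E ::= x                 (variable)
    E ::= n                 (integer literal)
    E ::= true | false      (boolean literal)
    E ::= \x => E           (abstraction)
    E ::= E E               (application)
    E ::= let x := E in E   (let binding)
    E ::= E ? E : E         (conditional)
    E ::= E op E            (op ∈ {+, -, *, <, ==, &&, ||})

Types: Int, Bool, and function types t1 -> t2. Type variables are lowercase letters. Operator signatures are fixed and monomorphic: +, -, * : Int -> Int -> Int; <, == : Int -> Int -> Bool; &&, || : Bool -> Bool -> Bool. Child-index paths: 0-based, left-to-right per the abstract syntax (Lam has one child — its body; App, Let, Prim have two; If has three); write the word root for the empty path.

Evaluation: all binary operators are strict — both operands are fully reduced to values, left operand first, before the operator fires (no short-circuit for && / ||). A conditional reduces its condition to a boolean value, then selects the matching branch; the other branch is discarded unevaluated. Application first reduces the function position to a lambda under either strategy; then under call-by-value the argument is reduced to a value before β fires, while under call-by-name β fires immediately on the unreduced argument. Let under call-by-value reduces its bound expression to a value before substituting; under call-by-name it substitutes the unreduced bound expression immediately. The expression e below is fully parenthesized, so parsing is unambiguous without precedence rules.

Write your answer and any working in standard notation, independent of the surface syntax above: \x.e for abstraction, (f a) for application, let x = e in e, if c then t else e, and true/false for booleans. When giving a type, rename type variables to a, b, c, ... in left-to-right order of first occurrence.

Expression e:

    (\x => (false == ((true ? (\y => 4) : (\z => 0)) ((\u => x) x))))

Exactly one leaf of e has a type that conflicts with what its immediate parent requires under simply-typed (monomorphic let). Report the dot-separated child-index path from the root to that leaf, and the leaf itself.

Trace:
  unify Bool ~ Int
  FAIL: mismatch Bool ~ Int

Answer: 0.0 : false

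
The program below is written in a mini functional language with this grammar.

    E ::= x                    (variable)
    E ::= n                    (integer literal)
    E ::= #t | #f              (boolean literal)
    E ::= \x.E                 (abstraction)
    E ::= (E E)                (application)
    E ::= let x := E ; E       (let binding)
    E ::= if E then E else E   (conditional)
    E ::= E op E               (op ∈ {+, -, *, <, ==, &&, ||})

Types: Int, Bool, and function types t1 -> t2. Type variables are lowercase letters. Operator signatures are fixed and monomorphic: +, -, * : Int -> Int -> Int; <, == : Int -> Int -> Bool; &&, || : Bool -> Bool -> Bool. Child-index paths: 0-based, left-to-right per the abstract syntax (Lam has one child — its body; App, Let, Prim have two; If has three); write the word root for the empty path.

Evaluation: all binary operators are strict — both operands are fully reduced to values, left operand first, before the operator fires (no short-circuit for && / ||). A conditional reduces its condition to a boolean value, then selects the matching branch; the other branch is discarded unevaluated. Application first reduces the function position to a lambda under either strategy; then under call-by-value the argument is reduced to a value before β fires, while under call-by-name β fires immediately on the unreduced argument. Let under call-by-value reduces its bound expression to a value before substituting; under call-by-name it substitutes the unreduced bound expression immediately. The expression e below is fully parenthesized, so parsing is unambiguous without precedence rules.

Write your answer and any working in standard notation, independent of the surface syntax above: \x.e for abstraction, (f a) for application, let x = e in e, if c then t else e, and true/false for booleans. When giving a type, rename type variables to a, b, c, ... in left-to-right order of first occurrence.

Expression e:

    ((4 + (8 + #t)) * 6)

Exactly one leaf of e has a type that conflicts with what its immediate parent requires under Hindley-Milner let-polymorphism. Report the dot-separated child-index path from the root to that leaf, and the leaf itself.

Working:
  unify Int ~ Int
  unify Int ~ Int
  unify Bool ~ Int
  FAIL: mismatch Bool ~ Int

Answer: 0.1.1 : true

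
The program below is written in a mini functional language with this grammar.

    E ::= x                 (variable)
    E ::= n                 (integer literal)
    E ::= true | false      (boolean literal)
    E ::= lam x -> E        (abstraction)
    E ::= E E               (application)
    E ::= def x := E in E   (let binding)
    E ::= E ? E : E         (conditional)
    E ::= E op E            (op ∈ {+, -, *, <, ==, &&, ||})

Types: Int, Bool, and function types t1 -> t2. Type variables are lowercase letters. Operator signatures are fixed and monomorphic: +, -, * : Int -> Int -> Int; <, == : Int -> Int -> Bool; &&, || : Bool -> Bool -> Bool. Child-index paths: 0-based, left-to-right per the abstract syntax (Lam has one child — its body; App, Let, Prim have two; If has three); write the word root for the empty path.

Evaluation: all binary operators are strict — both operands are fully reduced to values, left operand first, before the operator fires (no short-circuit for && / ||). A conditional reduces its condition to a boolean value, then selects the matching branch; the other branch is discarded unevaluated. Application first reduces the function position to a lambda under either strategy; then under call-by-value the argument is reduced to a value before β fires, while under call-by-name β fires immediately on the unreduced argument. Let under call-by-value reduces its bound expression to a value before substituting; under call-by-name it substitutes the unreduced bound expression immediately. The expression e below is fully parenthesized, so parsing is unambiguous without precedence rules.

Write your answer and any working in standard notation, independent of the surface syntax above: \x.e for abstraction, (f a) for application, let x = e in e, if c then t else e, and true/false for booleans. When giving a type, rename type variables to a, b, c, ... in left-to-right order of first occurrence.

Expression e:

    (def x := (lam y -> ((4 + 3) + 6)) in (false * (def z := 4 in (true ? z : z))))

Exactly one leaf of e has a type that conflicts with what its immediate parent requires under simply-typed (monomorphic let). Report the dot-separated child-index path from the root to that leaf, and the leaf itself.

Answer: 1.0 : false

Trace:
  unify Int ~ Int
  unify Int ~ Int
  unify Int ~ Int
  unify Int ~ Int
\y._ : a -> Int
let x : a -> Int
  unify Bool ~ Int
  FAIL: mismatch Bool ~ Int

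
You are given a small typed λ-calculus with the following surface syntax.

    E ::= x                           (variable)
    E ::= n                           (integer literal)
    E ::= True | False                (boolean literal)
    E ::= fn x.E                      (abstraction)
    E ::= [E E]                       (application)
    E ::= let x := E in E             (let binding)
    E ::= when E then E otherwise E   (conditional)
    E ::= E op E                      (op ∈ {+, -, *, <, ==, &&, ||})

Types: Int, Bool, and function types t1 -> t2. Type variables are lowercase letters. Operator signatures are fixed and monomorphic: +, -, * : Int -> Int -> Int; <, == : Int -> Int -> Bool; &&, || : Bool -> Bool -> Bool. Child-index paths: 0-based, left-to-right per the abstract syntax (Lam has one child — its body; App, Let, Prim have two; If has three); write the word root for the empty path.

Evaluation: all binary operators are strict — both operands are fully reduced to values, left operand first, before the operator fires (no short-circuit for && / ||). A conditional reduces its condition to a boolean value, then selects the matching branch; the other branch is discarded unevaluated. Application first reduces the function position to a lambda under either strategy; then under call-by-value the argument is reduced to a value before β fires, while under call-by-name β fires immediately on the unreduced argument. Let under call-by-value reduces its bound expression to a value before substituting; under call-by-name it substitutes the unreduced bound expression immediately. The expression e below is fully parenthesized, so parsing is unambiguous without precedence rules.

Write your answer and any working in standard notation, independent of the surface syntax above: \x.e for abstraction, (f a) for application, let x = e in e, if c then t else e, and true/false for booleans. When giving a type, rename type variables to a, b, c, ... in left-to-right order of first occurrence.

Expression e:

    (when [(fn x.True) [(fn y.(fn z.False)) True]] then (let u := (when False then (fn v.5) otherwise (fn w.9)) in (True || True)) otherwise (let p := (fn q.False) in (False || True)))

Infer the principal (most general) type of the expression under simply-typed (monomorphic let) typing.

Derivation:
\x._ : a -> Bool
\z._ : c -> Bool
\y._ : b -> c -> Bool
  unify b -> c -> Bool ~ Bool -> d
  unify b ~ Bool
  unify c -> Bool ~ d
_ _ : c -> Bool
  unify a -> Bool ~ (c -> Bool) -> e
  unify a ~ c -> Bool
  unify Bool ~ e
_ _ : Bool
  unify Bool ~ Bool
  unify Bool ~ Bool
\v._ : f -> Int
\w._ : g -> Int
  unify f -> Int ~ g -> Int
  unify f ~ g
  unify Int ~ Int
let u : g -> Int
  unify Bool ~ Bool
  unify Bool ~ Bool
\q._ : h -> Bool
let p : h -> Bool
  unify Bool ~ Bool
  unify Bool ~ Bool
  unify Bool ~ Bool

Answer: Bool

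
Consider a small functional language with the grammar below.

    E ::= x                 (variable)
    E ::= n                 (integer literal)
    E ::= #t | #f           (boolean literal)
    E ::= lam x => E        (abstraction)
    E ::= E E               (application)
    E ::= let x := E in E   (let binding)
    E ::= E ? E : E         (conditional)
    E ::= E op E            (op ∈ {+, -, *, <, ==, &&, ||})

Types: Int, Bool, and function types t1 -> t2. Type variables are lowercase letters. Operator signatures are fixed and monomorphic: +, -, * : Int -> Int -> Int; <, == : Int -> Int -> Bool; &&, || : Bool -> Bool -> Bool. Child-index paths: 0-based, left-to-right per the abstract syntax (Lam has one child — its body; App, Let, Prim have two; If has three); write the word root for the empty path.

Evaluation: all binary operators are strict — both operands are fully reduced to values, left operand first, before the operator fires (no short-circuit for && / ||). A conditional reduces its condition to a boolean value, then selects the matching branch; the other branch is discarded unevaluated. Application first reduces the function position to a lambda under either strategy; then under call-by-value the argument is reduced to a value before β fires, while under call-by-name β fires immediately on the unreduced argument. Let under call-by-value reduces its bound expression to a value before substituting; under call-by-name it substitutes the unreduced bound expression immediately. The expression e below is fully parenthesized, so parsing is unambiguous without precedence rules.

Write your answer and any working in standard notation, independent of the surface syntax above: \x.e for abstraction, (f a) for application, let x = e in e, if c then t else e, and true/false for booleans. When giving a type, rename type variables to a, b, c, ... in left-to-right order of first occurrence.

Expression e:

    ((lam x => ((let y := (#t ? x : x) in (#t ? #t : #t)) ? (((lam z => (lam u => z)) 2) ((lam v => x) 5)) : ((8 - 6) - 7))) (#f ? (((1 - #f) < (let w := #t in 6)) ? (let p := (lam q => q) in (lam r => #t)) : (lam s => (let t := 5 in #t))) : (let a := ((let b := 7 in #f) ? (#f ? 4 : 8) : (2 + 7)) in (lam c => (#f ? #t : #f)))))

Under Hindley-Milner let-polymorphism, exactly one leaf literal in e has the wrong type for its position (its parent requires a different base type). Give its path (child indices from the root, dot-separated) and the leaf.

Working:
  unify Bool ~ Bool
x : a
x : a
  unify a ~ a
let y : a
  unify Bool ~ Bool
  unify Bool ~ Bool
  unify Bool ~ Bool
z : b
\u._ : c -> b
\z._ : b -> c -> b
  unify b -> c -> b ~ Int -> d
  unify b ~ Int
  unify c -> Int ~ d
_ _ : c -> Int
x : a
\v._ : e -> a
  unify e -> a ~ Int -> f
  unify e ~ Int
  unify a ~ f
_ _ : f
  unify c -> Int ~ f -> g
  unify c ~ f
  unify Int ~ g
_ _ : Int
  unify Int ~ Int
  unify Int ~ Int
  unify Int ~ Int
  unify Int ~ Int
  unify Int ~ Int
\x._ : f -> Int
  unify Bool ~ Bool
  unify Int ~ Int
  unify Bool ~ Int
  FAIL: mismatch Bool ~ Int

Answer: 1.1.0.0.1 : false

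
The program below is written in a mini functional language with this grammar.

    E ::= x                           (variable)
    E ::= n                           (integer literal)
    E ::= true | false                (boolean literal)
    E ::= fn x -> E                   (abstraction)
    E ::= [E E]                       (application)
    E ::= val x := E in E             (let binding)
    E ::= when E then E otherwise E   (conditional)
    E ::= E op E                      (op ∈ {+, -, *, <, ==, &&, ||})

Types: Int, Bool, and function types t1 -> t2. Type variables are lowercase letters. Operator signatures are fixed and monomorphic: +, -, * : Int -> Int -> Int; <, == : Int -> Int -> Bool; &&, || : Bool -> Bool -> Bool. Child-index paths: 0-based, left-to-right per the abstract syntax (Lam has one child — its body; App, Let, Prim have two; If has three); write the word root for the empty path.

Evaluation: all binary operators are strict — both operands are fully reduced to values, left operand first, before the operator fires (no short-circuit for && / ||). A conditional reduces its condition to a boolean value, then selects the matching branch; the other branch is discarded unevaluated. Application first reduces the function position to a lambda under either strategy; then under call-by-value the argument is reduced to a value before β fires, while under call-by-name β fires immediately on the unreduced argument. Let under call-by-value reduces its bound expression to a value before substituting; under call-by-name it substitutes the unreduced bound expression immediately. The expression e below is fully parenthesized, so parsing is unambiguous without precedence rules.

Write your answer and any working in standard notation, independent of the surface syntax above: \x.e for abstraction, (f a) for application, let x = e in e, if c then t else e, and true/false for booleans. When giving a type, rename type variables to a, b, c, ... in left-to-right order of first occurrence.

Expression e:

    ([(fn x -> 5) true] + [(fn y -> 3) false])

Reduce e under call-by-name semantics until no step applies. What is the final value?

Trace:
step 0: (((\x.5) true) + ((\y.3) false))
step 1: [beta@0] (5 + ((\y.3) false))
step 2: [beta@1] (5 + 3)
step 3: [delta@root] 8

Answer: 8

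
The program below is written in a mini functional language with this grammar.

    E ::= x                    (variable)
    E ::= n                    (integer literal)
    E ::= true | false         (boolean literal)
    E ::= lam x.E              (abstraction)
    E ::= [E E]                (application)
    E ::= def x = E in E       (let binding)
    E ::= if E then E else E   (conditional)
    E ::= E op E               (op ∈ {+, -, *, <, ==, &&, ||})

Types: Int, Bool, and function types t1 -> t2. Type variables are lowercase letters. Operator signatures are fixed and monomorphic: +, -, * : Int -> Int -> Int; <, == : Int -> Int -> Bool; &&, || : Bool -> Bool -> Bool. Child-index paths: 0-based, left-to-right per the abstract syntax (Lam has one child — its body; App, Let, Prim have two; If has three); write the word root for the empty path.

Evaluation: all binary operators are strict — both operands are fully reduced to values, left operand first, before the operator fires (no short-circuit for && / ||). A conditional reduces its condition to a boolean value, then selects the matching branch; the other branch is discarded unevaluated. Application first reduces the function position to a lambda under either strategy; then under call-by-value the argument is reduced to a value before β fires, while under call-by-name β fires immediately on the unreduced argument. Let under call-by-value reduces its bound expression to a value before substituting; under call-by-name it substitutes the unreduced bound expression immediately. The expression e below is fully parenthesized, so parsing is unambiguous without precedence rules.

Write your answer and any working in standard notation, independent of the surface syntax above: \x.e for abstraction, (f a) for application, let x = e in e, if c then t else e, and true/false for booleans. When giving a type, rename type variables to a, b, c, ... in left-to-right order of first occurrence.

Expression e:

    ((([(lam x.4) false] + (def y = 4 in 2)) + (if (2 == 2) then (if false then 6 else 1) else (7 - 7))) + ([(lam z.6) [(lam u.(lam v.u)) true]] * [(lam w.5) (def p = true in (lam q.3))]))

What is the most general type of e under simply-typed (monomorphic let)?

Answer: Int

Derivation:
\x._ : a -> Int
  unify a -> Int ~ Bool -> b
  unify a ~ Bool
  unify Int ~ b
_ _ : Int
  unify Int ~ Int
let y : Int
  unify Int ~ Int
  unify Int ~ Int
  unify Int ~ Int
  unify Int ~ Int
  unify Bool ~ Bool
  unify Bool ~ Bool
  unify Int ~ Int
  unify Int ~ Int
  unify Int ~ Int
  unify Int ~ Int
  unify Int ~ Int
  unify Int ~ Int
\z._ : c -> Int
u : d
\v._ : e -> d
\u._ : d -> e -> d
  unify d -> e -> d ~ Bool -> f
  unify d ~ Bool
  unify e -> Bool ~ f
_ _ : e -> Bool
  unify c -> Int ~ (e -> Bool) -> g
  unify c ~ e -> Bool
  unify Int ~ g
_ _ : Int
  unify Int ~ Int
\w._ : h -> Int
let p : Bool
\q._ : i -> Int
  unify h -> Int ~ (i -> Int) -> j
  unify h ~ i -> Int
  unify Int ~ j
_ _ : Int
  unify Int ~ Int
  unify Int ~ Int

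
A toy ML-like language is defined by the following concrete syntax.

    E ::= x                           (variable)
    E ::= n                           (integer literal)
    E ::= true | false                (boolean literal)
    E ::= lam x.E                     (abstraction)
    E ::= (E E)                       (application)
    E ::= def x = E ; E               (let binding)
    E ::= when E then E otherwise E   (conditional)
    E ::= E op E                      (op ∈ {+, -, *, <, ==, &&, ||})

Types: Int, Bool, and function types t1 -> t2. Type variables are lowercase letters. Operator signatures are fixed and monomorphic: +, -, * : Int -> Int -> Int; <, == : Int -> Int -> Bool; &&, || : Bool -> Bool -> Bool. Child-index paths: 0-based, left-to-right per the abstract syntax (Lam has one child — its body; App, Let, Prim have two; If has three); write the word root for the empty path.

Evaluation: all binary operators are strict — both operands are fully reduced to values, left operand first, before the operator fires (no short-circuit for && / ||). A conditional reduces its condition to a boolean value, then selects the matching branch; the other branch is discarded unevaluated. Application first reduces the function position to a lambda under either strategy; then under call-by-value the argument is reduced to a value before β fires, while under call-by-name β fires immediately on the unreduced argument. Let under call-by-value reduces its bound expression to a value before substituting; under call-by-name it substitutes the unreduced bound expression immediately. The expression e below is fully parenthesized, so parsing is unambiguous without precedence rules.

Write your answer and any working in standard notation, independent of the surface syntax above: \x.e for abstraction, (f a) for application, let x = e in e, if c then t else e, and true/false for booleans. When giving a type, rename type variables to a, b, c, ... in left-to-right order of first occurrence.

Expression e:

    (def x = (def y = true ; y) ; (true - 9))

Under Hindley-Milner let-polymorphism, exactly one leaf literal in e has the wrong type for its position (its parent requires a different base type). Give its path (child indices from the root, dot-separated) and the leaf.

Answer: 1.0 : true

Trace:
let y : Bool
y : Bool
let x : Bool
  unify Bool ~ Int
  FAIL: mismatch Bool ~ Int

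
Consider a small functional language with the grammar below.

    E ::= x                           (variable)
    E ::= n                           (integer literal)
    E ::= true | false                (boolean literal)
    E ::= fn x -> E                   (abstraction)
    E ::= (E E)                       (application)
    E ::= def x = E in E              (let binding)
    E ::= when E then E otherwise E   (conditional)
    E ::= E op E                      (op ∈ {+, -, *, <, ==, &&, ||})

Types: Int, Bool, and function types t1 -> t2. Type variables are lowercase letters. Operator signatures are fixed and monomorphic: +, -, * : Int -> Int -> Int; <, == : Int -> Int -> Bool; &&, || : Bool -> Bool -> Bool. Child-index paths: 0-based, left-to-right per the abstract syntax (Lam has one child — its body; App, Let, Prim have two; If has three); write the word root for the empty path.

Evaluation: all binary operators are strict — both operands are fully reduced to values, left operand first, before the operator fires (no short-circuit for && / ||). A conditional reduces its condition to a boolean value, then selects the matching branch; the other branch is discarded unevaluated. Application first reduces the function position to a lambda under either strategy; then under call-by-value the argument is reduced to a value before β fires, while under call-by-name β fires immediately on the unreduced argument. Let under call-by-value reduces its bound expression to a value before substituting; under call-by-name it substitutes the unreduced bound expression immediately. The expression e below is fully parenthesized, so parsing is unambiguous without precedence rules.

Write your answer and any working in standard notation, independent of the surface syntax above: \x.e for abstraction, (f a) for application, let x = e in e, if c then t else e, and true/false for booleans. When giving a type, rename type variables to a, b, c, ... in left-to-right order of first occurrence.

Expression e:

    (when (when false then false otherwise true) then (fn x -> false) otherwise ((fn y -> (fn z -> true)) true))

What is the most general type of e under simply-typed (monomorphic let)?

Answer: a -> Bool

Working:
  unify Bool ~ Bool
  unify Bool ~ Bool
  unify Bool ~ Bool
\x._ : a -> Bool
\z._ : c -> Bool
\y._ : b -> c -> Bool
  unify b -> c -> Bool ~ Bool -> d
  unify b ~ Bool
  unify c -> Bool ~ d
_ _ : c -> Bool
  unify a -> Bool ~ c -> Bool
  unify a ~ c
  unify Bool ~ Bool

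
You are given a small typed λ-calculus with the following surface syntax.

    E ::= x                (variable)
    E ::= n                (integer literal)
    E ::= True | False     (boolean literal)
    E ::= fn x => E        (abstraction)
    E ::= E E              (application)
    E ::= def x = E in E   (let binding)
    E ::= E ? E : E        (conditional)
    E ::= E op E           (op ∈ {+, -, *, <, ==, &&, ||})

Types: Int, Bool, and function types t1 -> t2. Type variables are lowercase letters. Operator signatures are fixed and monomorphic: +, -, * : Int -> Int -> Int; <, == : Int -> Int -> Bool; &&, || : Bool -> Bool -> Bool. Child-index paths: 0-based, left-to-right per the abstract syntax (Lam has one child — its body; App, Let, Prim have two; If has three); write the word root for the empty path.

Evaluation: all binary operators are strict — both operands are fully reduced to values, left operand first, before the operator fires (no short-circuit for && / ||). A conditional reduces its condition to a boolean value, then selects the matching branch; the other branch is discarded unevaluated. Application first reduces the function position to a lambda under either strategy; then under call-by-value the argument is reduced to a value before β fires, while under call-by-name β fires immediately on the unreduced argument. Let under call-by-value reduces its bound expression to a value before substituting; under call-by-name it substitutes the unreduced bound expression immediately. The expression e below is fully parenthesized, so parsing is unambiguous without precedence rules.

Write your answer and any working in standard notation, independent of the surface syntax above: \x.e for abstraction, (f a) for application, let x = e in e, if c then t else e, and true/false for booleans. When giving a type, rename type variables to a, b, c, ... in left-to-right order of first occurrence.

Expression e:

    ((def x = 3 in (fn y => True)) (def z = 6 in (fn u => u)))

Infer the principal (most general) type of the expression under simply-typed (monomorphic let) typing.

Answer: Bool

Derivation:
let x : Int
\y._ : a -> Bool
let z : Int
u : b
\u._ : b -> b
  unify a -> Bool ~ (b -> b) -> c
  unify a ~ b -> b
  unify Bool ~ c
_ _ : Bool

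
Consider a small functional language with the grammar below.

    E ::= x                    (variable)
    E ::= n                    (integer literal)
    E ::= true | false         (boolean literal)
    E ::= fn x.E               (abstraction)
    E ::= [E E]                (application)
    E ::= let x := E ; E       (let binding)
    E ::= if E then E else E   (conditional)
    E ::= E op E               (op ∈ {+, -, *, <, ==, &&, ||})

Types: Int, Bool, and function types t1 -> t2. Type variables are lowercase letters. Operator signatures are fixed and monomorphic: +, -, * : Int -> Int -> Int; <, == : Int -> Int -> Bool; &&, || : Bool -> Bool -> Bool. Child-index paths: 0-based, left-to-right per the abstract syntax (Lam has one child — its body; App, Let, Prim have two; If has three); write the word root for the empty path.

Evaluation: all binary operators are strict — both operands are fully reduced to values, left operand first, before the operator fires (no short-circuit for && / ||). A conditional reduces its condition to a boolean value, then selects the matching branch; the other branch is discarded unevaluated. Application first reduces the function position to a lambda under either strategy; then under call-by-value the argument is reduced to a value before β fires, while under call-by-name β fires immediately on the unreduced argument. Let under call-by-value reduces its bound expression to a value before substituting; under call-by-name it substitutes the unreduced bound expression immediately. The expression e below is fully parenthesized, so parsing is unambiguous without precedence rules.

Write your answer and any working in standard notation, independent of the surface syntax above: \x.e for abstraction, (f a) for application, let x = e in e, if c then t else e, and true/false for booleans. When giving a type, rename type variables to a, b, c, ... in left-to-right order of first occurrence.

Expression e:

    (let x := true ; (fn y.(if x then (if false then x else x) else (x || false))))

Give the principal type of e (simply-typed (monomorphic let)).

Derivation:
let x : Bool
x : Bool
  unify Bool ~ Bool
  unify Bool ~ Bool
x : Bool
x : Bool
  unify Bool ~ Bool
x : Bool
  unify Bool ~ Bool
  unify Bool ~ Bool
  unify Bool ~ Bool
\y._ : a -> Bool

Answer: a -> Bool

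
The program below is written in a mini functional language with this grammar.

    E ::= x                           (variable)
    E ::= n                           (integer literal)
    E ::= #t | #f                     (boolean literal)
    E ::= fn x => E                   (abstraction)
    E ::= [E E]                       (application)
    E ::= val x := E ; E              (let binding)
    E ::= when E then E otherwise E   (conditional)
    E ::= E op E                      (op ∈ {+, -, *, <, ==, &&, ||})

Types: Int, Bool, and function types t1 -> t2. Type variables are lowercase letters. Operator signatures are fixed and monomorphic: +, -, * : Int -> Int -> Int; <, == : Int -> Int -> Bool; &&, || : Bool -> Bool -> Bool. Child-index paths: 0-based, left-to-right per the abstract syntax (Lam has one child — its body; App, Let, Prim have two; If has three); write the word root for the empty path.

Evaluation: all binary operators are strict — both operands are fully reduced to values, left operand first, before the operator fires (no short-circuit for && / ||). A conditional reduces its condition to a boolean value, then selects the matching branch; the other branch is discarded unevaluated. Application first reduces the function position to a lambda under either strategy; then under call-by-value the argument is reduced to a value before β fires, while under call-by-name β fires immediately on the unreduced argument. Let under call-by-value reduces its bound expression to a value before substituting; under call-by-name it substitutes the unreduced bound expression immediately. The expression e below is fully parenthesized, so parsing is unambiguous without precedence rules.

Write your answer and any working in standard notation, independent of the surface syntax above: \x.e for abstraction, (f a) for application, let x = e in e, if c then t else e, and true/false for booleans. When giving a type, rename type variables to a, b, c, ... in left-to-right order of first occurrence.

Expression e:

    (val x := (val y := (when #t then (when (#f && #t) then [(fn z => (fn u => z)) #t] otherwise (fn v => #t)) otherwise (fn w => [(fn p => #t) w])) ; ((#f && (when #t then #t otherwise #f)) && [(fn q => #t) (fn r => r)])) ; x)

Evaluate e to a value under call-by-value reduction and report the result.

Working:
step 0: (let x = (let y = (if true then (if (false && true) then ((\z.(\u.z)) true) else (\v.true)) else (\w.((\p.true) w))) in ((false && (if true then true else false)) && ((\q.true) (\r.r)))) in x)
step 1: [if@0.0] (let x = (let y = (if (false && true) then ((\z.(\u.z)) true) else (\v.true)) in ((false && (if true then true else false)) && ((\q.true) (\r.r)))) in x)
step 2: [delta@0.0.0] (let x = (let y = (if false then ((\z.(\u.z)) true) else (\v.true)) in ((false && (if true then true else false)) && ((\q.true) (\r.r)))) in x)
step 3: [if@0.0] (let x = (let y = (\v.true) in ((false && (if true then true else false)) && ((\q.true) (\r.r)))) in x)
step 4: [let@0] (let x = ((false && (if true then true else false)) && ((\q.true) (\r.r))) in x)
step 5: [if@0.0.1] (let x = ((false && true) && ((\q.true) (\r.r))) in x)
step 6: [delta@0.0] (let x = (false && ((\q.true) (\r.r))) in x)
step 7: [beta@0.1] (let x = (false && true) in x)
step 8: [delta@0] (let x = false in x)
step 9: [let@root] false

Answer: false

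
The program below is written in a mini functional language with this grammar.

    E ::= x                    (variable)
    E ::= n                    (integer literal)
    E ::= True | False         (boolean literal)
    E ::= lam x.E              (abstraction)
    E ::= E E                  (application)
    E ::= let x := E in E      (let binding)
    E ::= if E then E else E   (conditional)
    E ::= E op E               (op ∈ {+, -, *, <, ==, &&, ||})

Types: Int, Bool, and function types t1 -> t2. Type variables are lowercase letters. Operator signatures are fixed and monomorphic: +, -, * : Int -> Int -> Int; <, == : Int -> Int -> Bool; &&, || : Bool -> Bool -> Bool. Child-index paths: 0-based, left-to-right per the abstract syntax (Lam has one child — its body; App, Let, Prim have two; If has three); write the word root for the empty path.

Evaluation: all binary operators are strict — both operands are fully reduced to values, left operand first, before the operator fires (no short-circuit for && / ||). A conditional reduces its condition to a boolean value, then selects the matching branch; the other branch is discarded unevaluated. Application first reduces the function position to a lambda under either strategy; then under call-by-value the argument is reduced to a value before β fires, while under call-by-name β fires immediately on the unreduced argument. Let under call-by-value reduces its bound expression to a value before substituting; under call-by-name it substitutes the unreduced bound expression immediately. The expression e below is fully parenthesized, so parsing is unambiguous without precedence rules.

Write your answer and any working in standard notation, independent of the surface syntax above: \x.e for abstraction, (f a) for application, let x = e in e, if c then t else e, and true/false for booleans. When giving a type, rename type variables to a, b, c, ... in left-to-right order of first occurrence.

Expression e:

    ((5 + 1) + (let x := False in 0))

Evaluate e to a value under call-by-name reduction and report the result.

Trace:
step 0: ((5 + 1) + (let x = false in 0))
step 1: [delta@0] (6 + (let x = false in 0))
step 2: [let@1] (6 + 0)
step 3: [delta@root] 6

Answer: 6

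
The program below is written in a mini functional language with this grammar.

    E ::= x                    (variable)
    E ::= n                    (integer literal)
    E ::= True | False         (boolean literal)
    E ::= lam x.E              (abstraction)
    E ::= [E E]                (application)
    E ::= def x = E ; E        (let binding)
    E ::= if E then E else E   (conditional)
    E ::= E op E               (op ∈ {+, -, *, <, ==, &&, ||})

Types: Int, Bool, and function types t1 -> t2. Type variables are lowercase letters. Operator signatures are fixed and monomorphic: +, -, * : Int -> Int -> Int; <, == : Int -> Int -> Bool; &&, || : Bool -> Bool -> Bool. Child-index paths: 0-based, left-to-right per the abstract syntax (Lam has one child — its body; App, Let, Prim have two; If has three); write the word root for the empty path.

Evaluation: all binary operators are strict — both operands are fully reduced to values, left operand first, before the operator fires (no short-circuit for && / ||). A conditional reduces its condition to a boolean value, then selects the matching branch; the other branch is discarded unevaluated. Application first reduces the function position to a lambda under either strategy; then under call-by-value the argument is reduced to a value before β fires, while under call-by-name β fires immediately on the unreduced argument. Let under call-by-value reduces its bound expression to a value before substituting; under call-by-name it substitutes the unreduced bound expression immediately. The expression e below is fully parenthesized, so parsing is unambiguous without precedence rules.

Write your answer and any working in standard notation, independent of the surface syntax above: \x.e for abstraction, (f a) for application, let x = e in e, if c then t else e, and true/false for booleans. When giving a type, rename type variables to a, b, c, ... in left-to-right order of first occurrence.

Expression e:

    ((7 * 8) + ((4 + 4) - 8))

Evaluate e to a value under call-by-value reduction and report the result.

Answer: 56

Working:
step 0: ((7 * 8) + ((4 + 4) - 8))
step 1: [delta@0] (56 + ((4 + 4) - 8))
step 2: [delta@1.0] (56 + (8 - 8))
step 3: [delta@1] (56 + 0)
step 4: [delta@root] 56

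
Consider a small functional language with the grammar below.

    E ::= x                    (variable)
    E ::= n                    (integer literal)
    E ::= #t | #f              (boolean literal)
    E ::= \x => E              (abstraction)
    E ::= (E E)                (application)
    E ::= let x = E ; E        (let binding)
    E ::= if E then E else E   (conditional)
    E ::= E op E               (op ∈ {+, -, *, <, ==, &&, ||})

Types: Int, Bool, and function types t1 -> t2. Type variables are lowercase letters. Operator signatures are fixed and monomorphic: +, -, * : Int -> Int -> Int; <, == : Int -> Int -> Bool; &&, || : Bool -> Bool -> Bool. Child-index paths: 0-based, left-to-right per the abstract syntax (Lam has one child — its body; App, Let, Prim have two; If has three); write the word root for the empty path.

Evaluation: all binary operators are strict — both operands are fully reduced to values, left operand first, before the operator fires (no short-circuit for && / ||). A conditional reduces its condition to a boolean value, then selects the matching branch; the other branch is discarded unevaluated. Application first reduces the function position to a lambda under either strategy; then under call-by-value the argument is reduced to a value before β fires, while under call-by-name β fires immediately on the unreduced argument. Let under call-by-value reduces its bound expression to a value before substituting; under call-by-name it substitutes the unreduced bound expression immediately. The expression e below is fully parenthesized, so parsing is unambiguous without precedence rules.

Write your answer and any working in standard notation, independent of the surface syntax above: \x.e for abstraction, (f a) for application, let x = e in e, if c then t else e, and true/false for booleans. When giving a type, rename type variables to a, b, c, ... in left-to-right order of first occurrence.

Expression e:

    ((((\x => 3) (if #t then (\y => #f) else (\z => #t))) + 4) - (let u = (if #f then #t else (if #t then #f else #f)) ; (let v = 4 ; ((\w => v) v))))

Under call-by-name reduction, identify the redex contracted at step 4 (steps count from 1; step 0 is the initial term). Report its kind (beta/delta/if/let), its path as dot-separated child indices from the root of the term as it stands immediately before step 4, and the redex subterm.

Derivation:
step 0: ((((\x.3) (if true then (\y.false) else (\z.true))) + 4) - (let u = (if false then true else (if true then false else false)) in (let v = 4 in ((\w.v) v))))
step 1: [beta@0.0] ((3 + 4) - (let u = (if false then true else (if true then false else false)) in (let v = 4 in ((\w.v) v))))
step 2: [delta@0] (7 - (let u = (if false then true else (if true then false else false)) in (let v = 4 in ((\w.v) v))))
step 3: [let@1] (7 - (let v = 4 in ((\w.v) v)))
step 4: [let@1] (7 - ((\w.4) 4))

Answer: let at 1 : (let v = 4 in ((\w.v) v))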